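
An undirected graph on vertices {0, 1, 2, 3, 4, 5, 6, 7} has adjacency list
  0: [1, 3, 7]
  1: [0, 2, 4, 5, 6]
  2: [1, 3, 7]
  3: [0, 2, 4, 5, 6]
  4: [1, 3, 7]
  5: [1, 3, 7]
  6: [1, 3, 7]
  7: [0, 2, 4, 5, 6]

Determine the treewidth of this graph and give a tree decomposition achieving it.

The largest bag has 4 vertices, giving width 3; this decomposition certifies tw(G) ≤ 3. For the lower bound: the 4 vertex sets {1,6}, {2,7}, {3}, {4} are disjoint, each induces a connected subgraph, and every pair is joined by at least one edge of G. Contracting each set to a single vertex therefore yields K_{4} as a minor, and since treewidth is minor-monotone, tw(G) ≥ tw(K_{4}) = 3. The upper and lower bounds meet at 3, so that is the treewidth.

Treewidth 3.
One optimal decomposition is:
Bags: B1 = {1, 3, 6, 7}  B2 = {1, 2, 3, 7}  B3 = {1, 3, 4, 7}  B4 = {1, 3, 5, 7}  B5 = {0, 1, 3, 7}
Tree: B1–B2, B2–B3, B3–B4, B4–B5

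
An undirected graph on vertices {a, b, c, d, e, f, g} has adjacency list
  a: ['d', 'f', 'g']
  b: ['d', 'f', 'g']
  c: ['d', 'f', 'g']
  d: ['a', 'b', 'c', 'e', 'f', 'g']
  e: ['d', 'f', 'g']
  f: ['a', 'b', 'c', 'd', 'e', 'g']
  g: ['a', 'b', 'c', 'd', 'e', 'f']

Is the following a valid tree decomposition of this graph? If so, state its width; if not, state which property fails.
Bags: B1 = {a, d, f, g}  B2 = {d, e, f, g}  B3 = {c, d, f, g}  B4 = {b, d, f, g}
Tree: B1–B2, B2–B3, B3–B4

Yes; width 3.

Vertex coverage: the bags together contain {a, b, c, d, e, f, g}, the full vertex set. Edge coverage: each edge of G has both endpoints in at least one bag. Running intersection: for every vertex, the bags containing it form a connected subtree. All three properties hold, so this is a valid tree decomposition of width max|bag| − 1 = 3, and hence tw(G) ≤ 3.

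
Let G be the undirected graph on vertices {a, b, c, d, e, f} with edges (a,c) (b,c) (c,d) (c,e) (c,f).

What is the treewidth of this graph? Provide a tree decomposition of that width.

Treewidth 1.
One such decomposition:
Bags: B1 = {a, c}  B2 = {b, c}  B3 = {c, f}  B4 = {c, d}  B5 = {c, e}
Tree: B1–B2, B2–B3, B3–B4, B4–B5

Every bag has size at most 2, so the width is 2 − 1 = 1 and tw(G) ≤ 1. Any graph with an edge has treewidth ≥ 1, and G has the edge a–c. Hence tw(G) = 1 exactly.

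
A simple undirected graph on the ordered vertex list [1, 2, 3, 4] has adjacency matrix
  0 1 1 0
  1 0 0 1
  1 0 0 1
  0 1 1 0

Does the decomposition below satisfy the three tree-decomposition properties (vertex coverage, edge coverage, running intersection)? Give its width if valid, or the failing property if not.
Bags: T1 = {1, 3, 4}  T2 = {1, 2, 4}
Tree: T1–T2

Yes; width 2.

Checking the three conditions: (i) the bags cover all of {1, 2, 3, 4}; (ii) for each edge, some bag contains both endpoints; (iii) the bags containing any fixed vertex form a subtree. All hold, so the decomposition is valid with width 3 − 1 = 2.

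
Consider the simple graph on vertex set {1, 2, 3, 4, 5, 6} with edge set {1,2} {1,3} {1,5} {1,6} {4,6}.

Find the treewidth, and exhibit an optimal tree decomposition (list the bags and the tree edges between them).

Every bag has size at most 2, so the width is 2 − 1 = 1 and tw(G) ≤ 1. Since G has at least one edge (e.g. 6–1), it is not an edgeless graph, so tw(G) ≥ 1. Hence tw(G) = 1 exactly.

Treewidth 1.
One optimal decomposition is:
Bags: B1 = {1, 6}  B2 = {1, 2}  B3 = {1, 5}  B4 = {4, 6}  B5 = {1, 3}
Tree: B1–B2, B2–B3, B1–B4, B1–B5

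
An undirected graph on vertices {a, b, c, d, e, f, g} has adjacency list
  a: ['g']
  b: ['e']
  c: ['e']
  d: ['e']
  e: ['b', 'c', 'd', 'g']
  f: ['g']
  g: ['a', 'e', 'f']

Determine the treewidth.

A width-1 tree decomposition is:
Bags: B1 = {e, g}  B2 = {b, e}  B3 = {f, g}  B4 = {c, e}  B5 = {d, e}  B6 = {a, g}
Tree: B1–B2, B1–B3, B2–B4, B1–B5, B3–B6
Each bag holds 2 vertices, so the decomposition has width 1, which upper-bounds the treewidth. Any graph with an edge has treewidth ≥ 1, and G has the edge g–e. Combining the bounds, tw(G) = 1.

1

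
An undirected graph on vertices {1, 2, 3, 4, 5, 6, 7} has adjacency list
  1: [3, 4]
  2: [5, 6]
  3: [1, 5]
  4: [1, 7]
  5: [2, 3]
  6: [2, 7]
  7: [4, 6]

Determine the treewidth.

2

A width-2 tree decomposition is:
Bags: B1 = {1, 3, 4}  B2 = {3, 4, 5}  B3 = {2, 4, 5}  B4 = {2, 4, 6}  B5 = {4, 6, 7}
Tree: B1–B2, B2–B3, B3–B4, B4–B5
Every bag has size at most 3, so the width is 3 − 1 = 2 and tw(G) ≤ 2. The edges 4–1–3–5–2–6–7–4 form a cycle, so G is not a tree and its treewidth is at least 2. Combining the bounds, tw(G) = 2.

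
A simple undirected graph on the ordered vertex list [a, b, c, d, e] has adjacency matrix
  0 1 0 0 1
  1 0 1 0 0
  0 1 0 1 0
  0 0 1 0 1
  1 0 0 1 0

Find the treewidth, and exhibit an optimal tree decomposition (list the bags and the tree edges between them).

Treewidth 2.
Bags: B1 = {c, d, e}  B2 = {a, c, e}  B3 = {a, b, c}
Tree: B1–B2, B2–B3

Each bag holds 3 vertices, so the decomposition has width 2, which upper-bounds the treewidth. The edges c–d–e–a–b–c form a cycle, so G is not a tree and its treewidth is at least 2. Combining the bounds, tw(G) = 2.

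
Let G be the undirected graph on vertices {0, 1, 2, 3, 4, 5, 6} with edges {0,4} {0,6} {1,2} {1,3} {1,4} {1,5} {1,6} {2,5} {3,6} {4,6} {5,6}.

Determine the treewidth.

2

A width-2 tree decomposition is:
Bags: B1 = {0, 4, 6}  B2 = {1, 4, 6}  B3 = {1, 3, 6}  B4 = {1, 5, 6}  B5 = {1, 2, 5}
Tree: B1–B2, B2–B3, B2–B4, B4–B5
Every bag has size at most 3, so the width is 3 − 1 = 2 and tw(G) ≤ 2. On the other hand G contains the 3-clique {0, 4, 6}. A clique must lie in a single bag of any decomposition, so no decomposition can have width below 2. Therefore the treewidth is 2.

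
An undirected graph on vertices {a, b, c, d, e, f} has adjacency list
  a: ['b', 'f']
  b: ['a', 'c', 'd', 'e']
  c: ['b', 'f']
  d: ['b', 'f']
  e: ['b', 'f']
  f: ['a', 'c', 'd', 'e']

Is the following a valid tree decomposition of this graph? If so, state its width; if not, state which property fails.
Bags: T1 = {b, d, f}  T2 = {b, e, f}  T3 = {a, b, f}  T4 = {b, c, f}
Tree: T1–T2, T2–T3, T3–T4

Yes; width 2.

Vertex coverage: the bags together contain {a, b, c, d, e, f}, the full vertex set. Edge coverage: each edge of G has both endpoints in at least one bag. Running intersection: for every vertex, the bags containing it form a connected subtree. All three properties hold, so this is a valid tree decomposition of width max|bag| − 1 = 2, and hence tw(G) ≤ 2.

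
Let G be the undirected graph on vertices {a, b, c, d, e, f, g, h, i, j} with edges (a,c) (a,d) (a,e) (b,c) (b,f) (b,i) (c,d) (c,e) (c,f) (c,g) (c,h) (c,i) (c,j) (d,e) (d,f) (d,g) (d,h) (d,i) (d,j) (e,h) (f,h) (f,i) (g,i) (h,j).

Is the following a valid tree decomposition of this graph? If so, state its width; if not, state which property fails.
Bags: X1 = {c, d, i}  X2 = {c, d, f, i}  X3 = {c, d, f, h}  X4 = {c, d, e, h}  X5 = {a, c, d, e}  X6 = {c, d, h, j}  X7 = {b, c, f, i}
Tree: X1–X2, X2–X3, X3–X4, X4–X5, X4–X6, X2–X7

A tree decomposition must satisfy three properties: every vertex lies in some bag; for every edge, both endpoints lie together in some bag; and for every vertex, the bags containing it form a connected subtree. Here vertex g appears in no bag, so the decomposition is invalid.

No — vertex g appears in no bag.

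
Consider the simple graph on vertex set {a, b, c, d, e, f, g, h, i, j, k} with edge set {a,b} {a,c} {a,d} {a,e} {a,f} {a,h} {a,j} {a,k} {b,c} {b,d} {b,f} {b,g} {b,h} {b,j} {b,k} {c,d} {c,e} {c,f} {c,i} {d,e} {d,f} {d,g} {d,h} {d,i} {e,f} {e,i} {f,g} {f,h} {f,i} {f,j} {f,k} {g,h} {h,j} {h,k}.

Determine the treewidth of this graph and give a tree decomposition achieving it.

Every bag has size at most 5, so the width is 5 − 1 = 4 and tw(G) ≤ 4. Conversely, {a, c, d, e, f} is a clique of size 5, and the vertices of any clique must share a bag in every tree decomposition; so some bag has ≥ 5 vertices and tw(G) ≥ 4. Hence tw(G) = 4 exactly.

Treewidth 4.
Bags: B1 = {a, b, d, f, h}  B2 = {a, b, f, h, j}  B3 = {a, b, f, h, k}  B4 = {a, b, c, d, f}  B5 = {a, c, d, e, f}  B6 = {b, d, f, g, h}  B7 = {c, d, e, f, i}
Tree: B1–B2, B1–B3, B1–B4, B4–B5, B1–B6, B5–B7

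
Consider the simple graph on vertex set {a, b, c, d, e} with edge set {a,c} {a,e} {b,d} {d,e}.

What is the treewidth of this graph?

A width-1 tree decomposition is:
Bags: B1 = {a, c}  B2 = {a, e}  B3 = {d, e}  B4 = {b, d}
Tree: B1–B2, B2–B3, B3–B4
The largest bag has 2 vertices, giving width 1; this decomposition certifies tw(G) ≤ 1. Any graph with an edge has treewidth ≥ 1, and G has the edge c–a. The upper and lower bounds meet at 1, so that is the treewidth.

1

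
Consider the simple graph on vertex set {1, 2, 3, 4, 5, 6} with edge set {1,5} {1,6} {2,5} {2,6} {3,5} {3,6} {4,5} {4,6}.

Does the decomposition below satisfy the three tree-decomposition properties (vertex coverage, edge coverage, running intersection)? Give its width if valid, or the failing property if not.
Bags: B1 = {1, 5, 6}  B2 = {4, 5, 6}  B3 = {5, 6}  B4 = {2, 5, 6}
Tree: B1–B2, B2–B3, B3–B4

A tree decomposition must satisfy three properties: every vertex lies in some bag; for every edge, both endpoints lie together in some bag; and for every vertex, the bags containing it form a connected subtree. Here vertex 3 appears in no bag, so the decomposition is invalid.

No — vertex 3 appears in no bag.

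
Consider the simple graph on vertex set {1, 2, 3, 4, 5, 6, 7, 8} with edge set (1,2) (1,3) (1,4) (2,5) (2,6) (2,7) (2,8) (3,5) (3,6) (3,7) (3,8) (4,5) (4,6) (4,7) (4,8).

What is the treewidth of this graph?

3

A width-3 tree decomposition is:
Bags: B1 = {2, 3, 4, 7}  B2 = {2, 3, 4, 6}  B3 = {2, 3, 4, 8}  B4 = {1, 2, 3, 4}  B5 = {2, 3, 4, 5}
Tree: B1–B2, B2–B3, B3–B4, B4–B5
Every bag has size at most 4, so the width is 4 − 1 = 3 and tw(G) ≤ 3. For the lower bound: the 4 vertex sets {4,7}, {2,6}, {3}, {8} are disjoint, each induces a connected subgraph, and every pair is joined by at least one edge of G. Contracting each set to a single vertex therefore yields K_{4} as a minor, and since treewidth is minor-monotone, tw(G) ≥ tw(K_{4}) = 3. Therefore the treewidth is 3.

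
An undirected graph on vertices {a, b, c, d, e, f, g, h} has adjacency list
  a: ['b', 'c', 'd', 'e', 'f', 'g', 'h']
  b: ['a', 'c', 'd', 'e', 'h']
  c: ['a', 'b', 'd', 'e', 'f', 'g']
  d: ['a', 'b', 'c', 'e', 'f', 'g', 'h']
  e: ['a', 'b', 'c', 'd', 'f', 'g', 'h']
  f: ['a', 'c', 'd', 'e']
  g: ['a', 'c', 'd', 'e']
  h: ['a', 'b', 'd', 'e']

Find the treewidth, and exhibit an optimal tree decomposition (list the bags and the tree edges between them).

The largest bag has 5 vertices, giving width 4; this decomposition certifies tw(G) ≤ 4. For the lower bound, the 5 vertices {a, b, d, e, h} are pairwise adjacent, and any tree decomposition puts a clique entirely inside one bag — forcing width ≥ 4. The upper and lower bounds meet at 4, so that is the treewidth.

Treewidth 4.
Bags: B1 = {a, c, d, e, g}  B2 = {a, b, c, d, e}  B3 = {a, c, d, e, f}  B4 = {a, b, d, e, h}
Tree: B1–B2, B2–B3, B2–B4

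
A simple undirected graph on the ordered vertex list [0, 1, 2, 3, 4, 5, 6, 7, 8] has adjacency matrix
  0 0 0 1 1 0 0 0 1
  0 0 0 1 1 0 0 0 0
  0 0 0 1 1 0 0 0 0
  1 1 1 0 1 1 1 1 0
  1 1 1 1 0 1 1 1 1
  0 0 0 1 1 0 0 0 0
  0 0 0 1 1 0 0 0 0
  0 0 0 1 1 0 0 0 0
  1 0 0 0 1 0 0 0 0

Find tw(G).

2

A width-2 tree decomposition is:
Bags: B1 = {0, 3, 4}  B2 = {0, 4, 8}  B3 = {3, 4, 7}  B4 = {3, 4, 5}  B5 = {2, 3, 4}  B6 = {3, 4, 6}  B7 = {1, 3, 4}
Tree: B1–B2, B1–B3, B1–B4, B4–B5, B4–B6, B5–B7
Each bag holds 3 vertices, so the decomposition has width 2, which upper-bounds the treewidth. Conversely, {0, 4, 8} is a clique of size 3, and the vertices of any clique must share a bag in every tree decomposition; so some bag has ≥ 3 vertices and tw(G) ≥ 2. Combining the bounds, tw(G) = 2.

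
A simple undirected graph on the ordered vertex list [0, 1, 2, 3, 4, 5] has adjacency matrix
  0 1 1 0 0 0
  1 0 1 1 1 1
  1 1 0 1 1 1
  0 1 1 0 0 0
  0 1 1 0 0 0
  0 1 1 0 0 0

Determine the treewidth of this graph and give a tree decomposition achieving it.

Each bag holds 3 vertices, so the decomposition has width 2, which upper-bounds the treewidth. For the lower bound, the 3 vertices {0, 1, 2} are pairwise adjacent, and any tree decomposition puts a clique entirely inside one bag — forcing width ≥ 2. Hence tw(G) = 2 exactly.

Treewidth 2.
Bags: B1 = {1, 2, 3}  B2 = {1, 2, 4}  B3 = {0, 1, 2}  B4 = {1, 2, 5}
Tree: B1–B2, B1–B3, B1–B4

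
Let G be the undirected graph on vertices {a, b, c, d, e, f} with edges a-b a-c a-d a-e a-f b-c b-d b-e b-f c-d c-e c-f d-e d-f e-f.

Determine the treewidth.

5

A width-5 tree decomposition is:
Bags: B1 = {a, b, c, d, e, f}
Tree: (single bag)
A single bag containing all 6 vertices is trivially a valid decomposition of width 5. Conversely, {a, b, c, d, e, f} is a clique of size 6, and the vertices of any clique must share a bag in every tree decomposition; so some bag has ≥ 6 vertices and tw(G) ≥ 5. Hence tw(G) = 5 exactly.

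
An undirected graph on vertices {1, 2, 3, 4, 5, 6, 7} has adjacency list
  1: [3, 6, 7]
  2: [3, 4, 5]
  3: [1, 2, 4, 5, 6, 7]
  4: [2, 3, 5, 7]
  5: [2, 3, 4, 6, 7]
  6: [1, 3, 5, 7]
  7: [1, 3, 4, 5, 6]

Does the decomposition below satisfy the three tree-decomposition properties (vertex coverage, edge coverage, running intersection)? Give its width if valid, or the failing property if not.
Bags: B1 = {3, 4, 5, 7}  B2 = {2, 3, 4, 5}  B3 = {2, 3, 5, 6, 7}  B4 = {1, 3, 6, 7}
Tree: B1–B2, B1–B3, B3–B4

A tree decomposition must satisfy three properties: every vertex lies in some bag; for every edge, both endpoints lie together in some bag; and for every vertex, the bags containing it form a connected subtree. Here bags containing vertex 2 are not connected in the tree, so the decomposition is invalid.

No — bags containing vertex 2 are not connected in the tree.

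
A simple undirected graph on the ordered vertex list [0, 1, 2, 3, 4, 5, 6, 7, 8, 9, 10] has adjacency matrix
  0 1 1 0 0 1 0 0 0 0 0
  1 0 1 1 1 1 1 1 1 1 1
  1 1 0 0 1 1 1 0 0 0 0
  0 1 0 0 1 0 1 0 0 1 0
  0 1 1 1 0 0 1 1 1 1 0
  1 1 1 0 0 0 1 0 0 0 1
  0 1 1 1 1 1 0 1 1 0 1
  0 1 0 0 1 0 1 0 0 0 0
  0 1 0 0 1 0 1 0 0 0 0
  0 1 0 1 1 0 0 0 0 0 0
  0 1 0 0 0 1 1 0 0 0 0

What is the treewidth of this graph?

A width-3 tree decomposition is:
Bags: B1 = {1, 2, 4, 6}  B2 = {1, 4, 6, 7}  B3 = {1, 2, 5, 6}  B4 = {1, 3, 4, 6}  B5 = {1, 3, 4, 9}  B6 = {0, 1, 2, 5}  B7 = {1, 4, 6, 8}  B8 = {1, 5, 6, 10}
Tree: B1–B2, B1–B3, B2–B4, B4–B5, B3–B6, B1–B7, B3–B8
The largest bag has 4 vertices, giving width 3; this decomposition certifies tw(G) ≤ 3. On the other hand G contains the 4-clique {0, 1, 2, 5}. A clique must lie in a single bag of any decomposition, so no decomposition can have width below 3. Therefore the treewidth is 3.

3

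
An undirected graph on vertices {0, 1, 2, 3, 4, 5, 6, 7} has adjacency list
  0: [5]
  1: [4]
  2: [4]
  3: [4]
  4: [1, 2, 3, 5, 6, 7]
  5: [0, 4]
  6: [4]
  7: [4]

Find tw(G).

1

A width-1 tree decomposition is:
Bags: B1 = {2, 4}  B2 = {3, 4}  B3 = {4, 6}  B4 = {1, 4}  B5 = {4, 5}  B6 = {4, 7}  B7 = {0, 5}
Tree: B1–B2, B1–B3, B3–B4, B3–B5, B5–B6, B5–B7
Each bag holds 2 vertices, so the decomposition has width 1, which upper-bounds the treewidth. Any graph with an edge has treewidth ≥ 1, and G has the edge 4–2. Hence tw(G) = 1 exactly.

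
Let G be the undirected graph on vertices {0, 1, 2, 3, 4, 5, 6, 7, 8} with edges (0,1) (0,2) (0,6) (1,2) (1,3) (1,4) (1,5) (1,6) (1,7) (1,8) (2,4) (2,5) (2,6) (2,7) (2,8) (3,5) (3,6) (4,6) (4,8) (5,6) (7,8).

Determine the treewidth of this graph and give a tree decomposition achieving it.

Treewidth 3.
One optimal decomposition is:
Bags: B1 = {1, 2, 5, 6}  B2 = {0, 1, 2, 6}  B3 = {1, 2, 4, 6}  B4 = {1, 2, 4, 8}  B5 = {1, 3, 5, 6}  B6 = {1, 2, 7, 8}
Tree: B1–B2, B1–B3, B3–B4, B1–B5, B4–B6

Every bag has size at most 4, so the width is 4 − 1 = 3 and tw(G) ≤ 3. On the other hand G contains the 4-clique {1, 2, 4, 8}. A clique must lie in a single bag of any decomposition, so no decomposition can have width below 3. Combining the bounds, tw(G) = 3.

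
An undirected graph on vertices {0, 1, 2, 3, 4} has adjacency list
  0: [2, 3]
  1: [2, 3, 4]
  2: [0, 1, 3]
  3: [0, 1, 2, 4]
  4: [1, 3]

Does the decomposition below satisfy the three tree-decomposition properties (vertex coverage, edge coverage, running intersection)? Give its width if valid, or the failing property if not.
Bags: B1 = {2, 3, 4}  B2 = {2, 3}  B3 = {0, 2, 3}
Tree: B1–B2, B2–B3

A tree decomposition must satisfy three properties: every vertex lies in some bag; for every edge, both endpoints lie together in some bag; and for every vertex, the bags containing it form a connected subtree. Here vertex 1 appears in no bag, so the decomposition is invalid.

No — vertex 1 appears in no bag.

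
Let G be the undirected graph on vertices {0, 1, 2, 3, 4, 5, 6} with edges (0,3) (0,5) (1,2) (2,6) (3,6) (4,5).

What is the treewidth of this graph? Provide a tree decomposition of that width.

Treewidth 1.
One such decomposition:
Bags: B1 = {1, 2}  B2 = {2, 6}  B3 = {3, 6}  B4 = {0, 3}  B5 = {0, 5}  B6 = {4, 5}
Tree: B1–B2, B2–B3, B3–B4, B4–B5, B5–B6

Every bag has size at most 2, so the width is 2 − 1 = 1 and tw(G) ≤ 1. Any graph with an edge has treewidth ≥ 1, and G has the edge 1–2. Therefore the treewidth is 1.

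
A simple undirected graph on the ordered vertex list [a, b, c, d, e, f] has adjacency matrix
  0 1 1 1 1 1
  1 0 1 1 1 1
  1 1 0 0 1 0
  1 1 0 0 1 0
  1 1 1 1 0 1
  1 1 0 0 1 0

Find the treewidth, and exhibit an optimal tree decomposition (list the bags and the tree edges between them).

Treewidth 3.
Bags: B1 = {a, b, e, f}  B2 = {a, b, d, e}  B3 = {a, b, c, e}
Tree: B1–B2, B1–B3

The largest bag has 4 vertices, giving width 3; this decomposition certifies tw(G) ≤ 3. Conversely, {a, b, d, e} is a clique of size 4, and the vertices of any clique must share a bag in every tree decomposition; so some bag has ≥ 4 vertices and tw(G) ≥ 3. Hence tw(G) = 3 exactly.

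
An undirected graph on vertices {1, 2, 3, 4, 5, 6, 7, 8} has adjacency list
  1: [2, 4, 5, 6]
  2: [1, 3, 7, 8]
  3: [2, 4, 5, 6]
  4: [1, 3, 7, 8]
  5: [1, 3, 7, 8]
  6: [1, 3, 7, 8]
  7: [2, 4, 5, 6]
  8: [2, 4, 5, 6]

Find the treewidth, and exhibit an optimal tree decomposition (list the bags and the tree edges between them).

Treewidth 4.
Bags: B1 = {1, 3, 4, 7, 8}  B2 = {1, 3, 5, 7, 8}  B3 = {1, 3, 6, 7, 8}  B4 = {1, 2, 3, 7, 8}
Tree: B1–B2, B2–B3, B3–B4

The largest bag has 5 vertices, giving width 4; this decomposition certifies tw(G) ≤ 4. For the lower bound: the 5 vertex sets {3,4}, {5,7}, {6,8}, {1}, {2} are disjoint, each induces a connected subgraph, and every pair is joined by at least one edge of G. Contracting each set to a single vertex therefore yields K_{5} as a minor, and since treewidth is minor-monotone, tw(G) ≥ tw(K_{5}) = 4. Therefore the treewidth is 4.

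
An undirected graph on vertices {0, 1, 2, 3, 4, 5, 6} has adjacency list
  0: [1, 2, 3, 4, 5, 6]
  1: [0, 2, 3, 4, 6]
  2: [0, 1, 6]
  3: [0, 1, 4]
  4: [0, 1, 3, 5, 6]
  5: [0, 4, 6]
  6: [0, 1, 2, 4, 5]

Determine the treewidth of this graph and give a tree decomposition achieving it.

Treewidth 3.
Bags: B1 = {0, 1, 4, 6}  B2 = {0, 1, 2, 6}  B3 = {0, 4, 5, 6}  B4 = {0, 1, 3, 4}
Tree: B1–B2, B1–B3, B1–B4

Each bag holds 4 vertices, so the decomposition has width 3, which upper-bounds the treewidth. For the lower bound, the 4 vertices {0, 1, 2, 6} are pairwise adjacent, and any tree decomposition puts a clique entirely inside one bag — forcing width ≥ 3. Therefore the treewidth is 3.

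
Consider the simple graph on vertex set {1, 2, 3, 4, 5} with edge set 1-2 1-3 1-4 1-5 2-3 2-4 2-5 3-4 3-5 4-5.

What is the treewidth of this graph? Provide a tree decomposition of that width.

With just one bag of size 5, the width is 5 − 1 = 4, so tw(G) ≤ 4. For the lower bound, the 5 vertices {1, 2, 3, 4, 5} are pairwise adjacent, and any tree decomposition puts a clique entirely inside one bag — forcing width ≥ 4. Combining the bounds, tw(G) = 4.

Treewidth 4.
Bags: B1 = {1, 2, 3, 4, 5}
Tree: (single bag)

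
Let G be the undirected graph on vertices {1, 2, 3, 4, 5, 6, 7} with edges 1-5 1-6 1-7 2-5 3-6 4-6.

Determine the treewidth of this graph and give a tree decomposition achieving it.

Treewidth 1.
One such decomposition:
Bags: B1 = {1, 5}  B2 = {1, 6}  B3 = {1, 7}  B4 = {2, 5}  B5 = {3, 6}  B6 = {4, 6}
Tree: B1–B2, B2–B3, B1–B4, B2–B5, B2–B6

The largest bag has 2 vertices, giving width 1; this decomposition certifies tw(G) ≤ 1. Since G has at least one edge (e.g. 1–5), it is not an edgeless graph, so tw(G) ≥ 1. Hence tw(G) = 1 exactly.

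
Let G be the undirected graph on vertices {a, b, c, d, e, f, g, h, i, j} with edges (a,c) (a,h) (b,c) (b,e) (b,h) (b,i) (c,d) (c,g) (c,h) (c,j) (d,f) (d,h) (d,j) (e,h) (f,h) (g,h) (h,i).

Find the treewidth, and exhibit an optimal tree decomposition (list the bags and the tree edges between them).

Treewidth 2.
Bags: B1 = {b, c, h}  B2 = {a, c, h}  B3 = {c, d, h}  B4 = {c, g, h}  B5 = {b, e, h}  B6 = {b, h, i}  B7 = {c, d, j}  B8 = {d, f, h}
Tree: B1–B2, B2–B3, B3–B4, B1–B5, B1–B6, B3–B7, B3–B8

Every bag has size at most 3, so the width is 3 − 1 = 2 and tw(G) ≤ 2. Conversely, {c, d, j} is a clique of size 3, and the vertices of any clique must share a bag in every tree decomposition; so some bag has ≥ 3 vertices and tw(G) ≥ 2. The upper and lower bounds meet at 2, so that is the treewidth.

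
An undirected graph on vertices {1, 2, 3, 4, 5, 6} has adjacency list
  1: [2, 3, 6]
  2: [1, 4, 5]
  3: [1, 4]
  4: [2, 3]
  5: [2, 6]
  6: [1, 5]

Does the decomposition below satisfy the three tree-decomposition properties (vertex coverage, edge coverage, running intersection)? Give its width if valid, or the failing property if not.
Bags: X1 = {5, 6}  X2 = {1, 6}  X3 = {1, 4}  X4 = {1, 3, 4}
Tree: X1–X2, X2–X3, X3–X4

No — vertex 2 appears in no bag.

A tree decomposition must satisfy three properties: every vertex lies in some bag; for every edge, both endpoints lie together in some bag; and for every vertex, the bags containing it form a connected subtree. Here vertex 2 appears in no bag, so the decomposition is invalid.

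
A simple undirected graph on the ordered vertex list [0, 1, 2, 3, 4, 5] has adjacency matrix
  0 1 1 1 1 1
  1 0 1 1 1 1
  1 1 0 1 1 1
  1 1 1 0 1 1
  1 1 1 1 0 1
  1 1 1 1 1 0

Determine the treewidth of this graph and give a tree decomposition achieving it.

With just one bag of size 6, the width is 6 − 1 = 5, so tw(G) ≤ 5. Conversely, {0, 1, 2, 3, 4, 5} is a clique of size 6, and the vertices of any clique must share a bag in every tree decomposition; so some bag has ≥ 6 vertices and tw(G) ≥ 5. The upper and lower bounds meet at 5, so that is the treewidth.

Treewidth 5.
Bags: B1 = {0, 1, 2, 3, 4, 5}
Tree: (single bag)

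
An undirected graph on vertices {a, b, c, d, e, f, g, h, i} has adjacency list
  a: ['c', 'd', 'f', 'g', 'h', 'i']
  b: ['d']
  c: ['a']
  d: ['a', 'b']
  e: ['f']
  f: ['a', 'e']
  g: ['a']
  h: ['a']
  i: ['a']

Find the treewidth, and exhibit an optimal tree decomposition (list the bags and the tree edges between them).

Treewidth 1.
One optimal decomposition is:
Bags: B1 = {a, f}  B2 = {a, c}  B3 = {e, f}  B4 = {a, d}  B5 = {a, g}  B6 = {a, h}  B7 = {b, d}  B8 = {a, i}
Tree: B1–B2, B1–B3, B2–B4, B4–B5, B2–B6, B4–B7, B4–B8

Each bag holds 2 vertices, so the decomposition has width 1, which upper-bounds the treewidth. G has an edge, so its treewidth is at least 1. Therefore the treewidth is 1.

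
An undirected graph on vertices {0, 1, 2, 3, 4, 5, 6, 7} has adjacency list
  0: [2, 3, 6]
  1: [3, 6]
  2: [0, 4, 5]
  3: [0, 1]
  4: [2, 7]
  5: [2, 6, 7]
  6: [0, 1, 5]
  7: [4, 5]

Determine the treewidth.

A width-2 tree decomposition is:
Bags: B1 = {1, 3, 6}  B2 = {0, 3, 6}  B3 = {0, 5, 6}  B4 = {0, 2, 5}  B5 = {2, 5, 7}  B6 = {2, 4, 7}
Tree: B1–B2, B2–B3, B3–B4, B4–B5, B5–B6
The largest bag has 3 vertices, giving width 2; this decomposition certifies tw(G) ≤ 2. The edges 1–3–0–6–1 form a cycle, so G is not a tree and its treewidth is at least 2. Combining the bounds, tw(G) = 2.

2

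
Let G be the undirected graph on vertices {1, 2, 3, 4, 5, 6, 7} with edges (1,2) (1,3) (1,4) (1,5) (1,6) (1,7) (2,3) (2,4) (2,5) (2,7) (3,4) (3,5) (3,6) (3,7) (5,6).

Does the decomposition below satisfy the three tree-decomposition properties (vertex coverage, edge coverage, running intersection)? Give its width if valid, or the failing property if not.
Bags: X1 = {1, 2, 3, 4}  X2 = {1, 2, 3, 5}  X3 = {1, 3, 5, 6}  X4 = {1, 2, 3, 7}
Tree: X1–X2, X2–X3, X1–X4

Vertex coverage: the bags together contain {1, 2, 3, 4, 5, 6, 7}, the full vertex set. Edge coverage: each edge of G has both endpoints in at least one bag. Running intersection: for every vertex, the bags containing it form a connected subtree. All three properties hold, so this is a valid tree decomposition of width max|bag| − 1 = 3, and hence tw(G) ≤ 3.

Yes; width 3.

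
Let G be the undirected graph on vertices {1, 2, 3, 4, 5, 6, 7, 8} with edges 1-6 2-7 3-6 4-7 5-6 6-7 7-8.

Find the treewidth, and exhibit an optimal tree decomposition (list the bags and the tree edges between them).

Treewidth 1.
One such decomposition:
Bags: B1 = {7, 8}  B2 = {6, 7}  B3 = {1, 6}  B4 = {5, 6}  B5 = {3, 6}  B6 = {4, 7}  B7 = {2, 7}
Tree: B1–B2, B2–B3, B3–B4, B4–B5, B1–B6, B2–B7

Each bag holds 2 vertices, so the decomposition has width 1, which upper-bounds the treewidth. Any graph with an edge has treewidth ≥ 1, and G has the edge 7–8. The upper and lower bounds meet at 1, so that is the treewidth.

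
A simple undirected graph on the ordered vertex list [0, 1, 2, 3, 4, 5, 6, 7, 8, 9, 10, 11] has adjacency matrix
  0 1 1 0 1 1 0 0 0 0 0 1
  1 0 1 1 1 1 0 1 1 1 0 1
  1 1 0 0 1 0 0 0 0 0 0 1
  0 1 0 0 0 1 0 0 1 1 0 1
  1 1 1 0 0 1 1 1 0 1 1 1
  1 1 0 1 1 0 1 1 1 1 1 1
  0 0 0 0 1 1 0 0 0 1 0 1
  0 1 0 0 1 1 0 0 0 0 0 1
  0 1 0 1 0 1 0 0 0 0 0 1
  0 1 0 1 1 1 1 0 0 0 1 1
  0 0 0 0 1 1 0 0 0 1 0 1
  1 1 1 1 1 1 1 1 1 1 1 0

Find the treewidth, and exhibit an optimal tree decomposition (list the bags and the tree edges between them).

Treewidth 4.
One such decomposition:
Bags: B1 = {4, 5, 6, 9, 11}  B2 = {1, 4, 5, 9, 11}  B3 = {0, 1, 4, 5, 11}  B4 = {1, 3, 5, 9, 11}  B5 = {4, 5, 9, 10, 11}  B6 = {1, 3, 5, 8, 11}  B7 = {1, 4, 5, 7, 11}  B8 = {0, 1, 2, 4, 11}
Tree: B1–B2, B2–B3, B2–B4, B2–B5, B4–B6, B3–B7, B3–B8

Every bag has size at most 5, so the width is 5 − 1 = 4 and tw(G) ≤ 4. For the lower bound, the 5 vertices {0, 1, 2, 4, 11} are pairwise adjacent, and any tree decomposition puts a clique entirely inside one bag — forcing width ≥ 4. The upper and lower bounds meet at 4, so that is the treewidth.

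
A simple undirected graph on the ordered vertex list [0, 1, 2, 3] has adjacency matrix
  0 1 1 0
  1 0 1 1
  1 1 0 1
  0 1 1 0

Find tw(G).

2

A width-2 tree decomposition is:
Bags: B1 = {1, 2, 3}  B2 = {0, 1, 2}
Tree: B1–B2
Every bag has size at most 3, so the width is 3 − 1 = 2 and tw(G) ≤ 2. For the lower bound, the 3 vertices {0, 1, 2} are pairwise adjacent, and any tree decomposition puts a clique entirely inside one bag — forcing width ≥ 2. Therefore the treewidth is 2.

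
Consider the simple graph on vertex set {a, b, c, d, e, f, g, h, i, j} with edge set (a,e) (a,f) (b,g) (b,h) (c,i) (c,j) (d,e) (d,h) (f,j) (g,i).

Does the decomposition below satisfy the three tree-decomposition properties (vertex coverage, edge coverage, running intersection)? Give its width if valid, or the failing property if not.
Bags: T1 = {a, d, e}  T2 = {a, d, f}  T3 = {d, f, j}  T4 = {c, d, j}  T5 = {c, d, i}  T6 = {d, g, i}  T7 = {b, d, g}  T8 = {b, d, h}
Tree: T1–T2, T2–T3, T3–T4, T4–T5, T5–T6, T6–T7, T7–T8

Yes; width 2.

Every vertex of G appears in some bag (union = {a, b, c, d, e, f, g, h, i, j}); every edge is covered by a bag; and for each vertex v the set of bags containing v is connected in the bag tree. The decomposition is therefore valid. The largest bag has 3 vertices, so the width is 2.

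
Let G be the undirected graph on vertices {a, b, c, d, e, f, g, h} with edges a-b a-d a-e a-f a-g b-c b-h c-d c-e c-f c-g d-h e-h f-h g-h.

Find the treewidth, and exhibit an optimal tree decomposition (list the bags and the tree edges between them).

The largest bag has 4 vertices, giving width 3; this decomposition certifies tw(G) ≤ 3. For the lower bound: the 4 vertex sets {a,g}, {c,e}, {h}, {d} are disjoint, each induces a connected subgraph, and every pair is joined by at least one edge of G. Contracting each set to a single vertex therefore yields K_{4} as a minor, and since treewidth is minor-monotone, tw(G) ≥ tw(K_{4}) = 3. Therefore the treewidth is 3.

Treewidth 3.
One such decomposition:
Bags: B1 = {a, c, g, h}  B2 = {a, c, e, h}  B3 = {a, c, d, h}  B4 = {a, b, c, h}  B5 = {a, c, f, h}
Tree: B1–B2, B2–B3, B3–B4, B4–B5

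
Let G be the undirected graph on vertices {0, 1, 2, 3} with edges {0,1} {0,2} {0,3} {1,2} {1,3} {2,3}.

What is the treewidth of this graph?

A width-3 tree decomposition is:
Bags: B1 = {0, 1, 2, 3}
Tree: (single bag)
With just one bag of size 4, the width is 4 − 1 = 3, so tw(G) ≤ 3. For the lower bound, the 4 vertices {0, 1, 2, 3} are pairwise adjacent, and any tree decomposition puts a clique entirely inside one bag — forcing width ≥ 3. Hence tw(G) = 3 exactly.

3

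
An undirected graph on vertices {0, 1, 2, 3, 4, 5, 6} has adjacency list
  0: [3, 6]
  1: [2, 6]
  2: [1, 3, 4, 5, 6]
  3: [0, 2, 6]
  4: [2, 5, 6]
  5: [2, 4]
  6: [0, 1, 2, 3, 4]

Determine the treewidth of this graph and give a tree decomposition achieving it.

Each bag holds 3 vertices, so the decomposition has width 2, which upper-bounds the treewidth. For the lower bound, the 3 vertices {0, 3, 6} are pairwise adjacent, and any tree decomposition puts a clique entirely inside one bag — forcing width ≥ 2. Hence tw(G) = 2 exactly.

Treewidth 2.
One optimal decomposition is:
Bags: B1 = {2, 4, 6}  B2 = {2, 3, 6}  B3 = {2, 4, 5}  B4 = {1, 2, 6}  B5 = {0, 3, 6}
Tree: B1–B2, B1–B3, B2–B4, B2–B5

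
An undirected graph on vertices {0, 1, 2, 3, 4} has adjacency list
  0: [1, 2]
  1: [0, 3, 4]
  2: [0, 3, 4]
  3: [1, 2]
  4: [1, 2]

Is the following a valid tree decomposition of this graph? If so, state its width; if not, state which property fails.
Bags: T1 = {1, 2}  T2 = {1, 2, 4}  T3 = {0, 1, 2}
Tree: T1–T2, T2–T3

No — vertex 3 appears in no bag.

A tree decomposition must satisfy three properties: every vertex lies in some bag; for every edge, both endpoints lie together in some bag; and for every vertex, the bags containing it form a connected subtree. Here vertex 3 appears in no bag, so the decomposition is invalid.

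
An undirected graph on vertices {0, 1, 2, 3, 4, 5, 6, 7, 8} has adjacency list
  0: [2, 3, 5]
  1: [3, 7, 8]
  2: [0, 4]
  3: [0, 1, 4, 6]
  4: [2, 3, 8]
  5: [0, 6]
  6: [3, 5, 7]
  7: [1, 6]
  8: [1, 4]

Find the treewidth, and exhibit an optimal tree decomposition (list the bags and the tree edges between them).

Treewidth 3.
One such decomposition:
Bags: B1 = {0, 2, 4, 5}  B2 = {0, 3, 4, 5}  B3 = {3, 4, 5, 6}  B4 = {3, 4, 6, 8}  B5 = {1, 3, 6, 8}  B6 = {1, 6, 7, 8}
Tree: B1–B2, B2–B3, B3–B4, B4–B5, B5–B6

The largest bag has 4 vertices, giving width 3; this decomposition certifies tw(G) ≤ 3. For the lower bound: the 4 vertex sets {0,2,5}, {4}, {3}, {1,6,7,8} are disjoint, each induces a connected subgraph, and every pair is joined by at least one edge of G. Contracting each set to a single vertex therefore yields K_{4} as a minor, and since treewidth is minor-monotone, tw(G) ≥ tw(K_{4}) = 3. Hence tw(G) = 3 exactly.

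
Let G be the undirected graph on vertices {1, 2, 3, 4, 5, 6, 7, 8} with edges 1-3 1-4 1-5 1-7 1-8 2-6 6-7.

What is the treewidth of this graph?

A width-1 tree decomposition is:
Bags: B1 = {1, 7}  B2 = {1, 4}  B3 = {1, 8}  B4 = {6, 7}  B5 = {2, 6}  B6 = {1, 3}  B7 = {1, 5}
Tree: B1–B2, B2–B3, B1–B4, B4–B5, B2–B6, B2–B7
Each bag holds 2 vertices, so the decomposition has width 1, which upper-bounds the treewidth. Since G has at least one edge (e.g. 1–7), it is not an edgeless graph, so tw(G) ≥ 1. Hence tw(G) = 1 exactly.

1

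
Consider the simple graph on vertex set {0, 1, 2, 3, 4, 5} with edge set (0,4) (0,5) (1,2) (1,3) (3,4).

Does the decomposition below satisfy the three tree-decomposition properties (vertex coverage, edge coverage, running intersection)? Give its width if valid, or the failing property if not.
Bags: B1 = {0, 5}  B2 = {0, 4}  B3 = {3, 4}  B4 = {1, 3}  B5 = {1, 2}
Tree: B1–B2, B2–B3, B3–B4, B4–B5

Checking the three conditions: (i) the bags cover all of {0, 1, 2, 3, 4, 5}; (ii) for each edge, some bag contains both endpoints; (iii) the bags containing any fixed vertex form a subtree. All hold, so the decomposition is valid with width 2 − 1 = 1.

Yes; width 1.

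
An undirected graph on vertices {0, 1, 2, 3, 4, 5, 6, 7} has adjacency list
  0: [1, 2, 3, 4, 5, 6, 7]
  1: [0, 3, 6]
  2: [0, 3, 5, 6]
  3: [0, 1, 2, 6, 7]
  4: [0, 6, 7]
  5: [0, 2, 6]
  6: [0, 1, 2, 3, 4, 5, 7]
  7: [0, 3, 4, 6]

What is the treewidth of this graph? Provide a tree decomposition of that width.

The largest bag has 4 vertices, giving width 3; this decomposition certifies tw(G) ≤ 3. Conversely, {0, 1, 3, 6} is a clique of size 4, and the vertices of any clique must share a bag in every tree decomposition; so some bag has ≥ 4 vertices and tw(G) ≥ 3. Therefore the treewidth is 3.

Treewidth 3.
One such decomposition:
Bags: B1 = {0, 3, 6, 7}  B2 = {0, 4, 6, 7}  B3 = {0, 2, 3, 6}  B4 = {0, 2, 5, 6}  B5 = {0, 1, 3, 6}
Tree: B1–B2, B1–B3, B3–B4, B3–B5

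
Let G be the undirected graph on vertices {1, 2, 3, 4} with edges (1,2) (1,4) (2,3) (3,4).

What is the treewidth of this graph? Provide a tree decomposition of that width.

Every bag has size at most 3, so the width is 3 − 1 = 2 and tw(G) ≤ 2. For the lower bound, G contains the cycle 1–4–3–2–1, so G is not a forest; only forests have treewidth ≤ 1, hence tw(G) ≥ 2. The upper and lower bounds meet at 2, so that is the treewidth.

Treewidth 2.
One optimal decomposition is:
Bags: B1 = {1, 3, 4}  B2 = {1, 2, 3}
Tree: B1–B2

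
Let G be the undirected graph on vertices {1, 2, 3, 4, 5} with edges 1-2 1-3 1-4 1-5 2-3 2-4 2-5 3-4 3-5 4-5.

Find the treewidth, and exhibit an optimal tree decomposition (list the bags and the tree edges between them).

A single bag containing all 5 vertices is trivially a valid decomposition of width 4. Conversely, {1, 2, 3, 4, 5} is a clique of size 5, and the vertices of any clique must share a bag in every tree decomposition; so some bag has ≥ 5 vertices and tw(G) ≥ 4. Therefore the treewidth is 4.

Treewidth 4.
One optimal decomposition is:
Bags: B1 = {1, 2, 3, 4, 5}
Tree: (single bag)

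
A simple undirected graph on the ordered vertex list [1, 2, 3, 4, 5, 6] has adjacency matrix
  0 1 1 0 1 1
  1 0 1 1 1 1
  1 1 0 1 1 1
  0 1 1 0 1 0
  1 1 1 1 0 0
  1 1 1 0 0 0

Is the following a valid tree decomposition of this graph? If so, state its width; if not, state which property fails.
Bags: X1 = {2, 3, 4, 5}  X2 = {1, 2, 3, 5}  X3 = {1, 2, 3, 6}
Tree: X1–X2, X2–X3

Vertex coverage: the bags together contain {1, 2, 3, 4, 5, 6}, the full vertex set. Edge coverage: each edge of G has both endpoints in at least one bag. Running intersection: for every vertex, the bags containing it form a connected subtree. All three properties hold, so this is a valid tree decomposition of width max|bag| − 1 = 3, and hence tw(G) ≤ 3.

Yes; width 3.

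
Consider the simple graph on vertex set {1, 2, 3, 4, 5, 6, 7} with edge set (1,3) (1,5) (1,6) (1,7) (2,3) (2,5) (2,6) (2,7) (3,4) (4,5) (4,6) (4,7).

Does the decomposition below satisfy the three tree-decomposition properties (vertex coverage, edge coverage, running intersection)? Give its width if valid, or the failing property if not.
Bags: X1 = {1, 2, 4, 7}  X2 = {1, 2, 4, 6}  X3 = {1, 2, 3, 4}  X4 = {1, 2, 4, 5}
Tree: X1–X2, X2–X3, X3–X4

Yes; width 3.

Vertex coverage: the bags together contain {1, 2, 3, 4, 5, 6, 7}, the full vertex set. Edge coverage: each edge of G has both endpoints in at least one bag. Running intersection: for every vertex, the bags containing it form a connected subtree. All three properties hold, so this is a valid tree decomposition of width max|bag| − 1 = 3, and hence tw(G) ≤ 3.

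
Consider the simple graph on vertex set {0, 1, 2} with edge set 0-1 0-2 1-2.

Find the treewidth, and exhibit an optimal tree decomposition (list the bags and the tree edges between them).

A single bag containing all 3 vertices is trivially a valid decomposition of width 2. On the other hand G contains the 3-clique {0, 1, 2}. A clique must lie in a single bag of any decomposition, so no decomposition can have width below 2. Hence tw(G) = 2 exactly.

Treewidth 2.
One optimal decomposition is:
Bags: B1 = {0, 1, 2}
Tree: (single bag)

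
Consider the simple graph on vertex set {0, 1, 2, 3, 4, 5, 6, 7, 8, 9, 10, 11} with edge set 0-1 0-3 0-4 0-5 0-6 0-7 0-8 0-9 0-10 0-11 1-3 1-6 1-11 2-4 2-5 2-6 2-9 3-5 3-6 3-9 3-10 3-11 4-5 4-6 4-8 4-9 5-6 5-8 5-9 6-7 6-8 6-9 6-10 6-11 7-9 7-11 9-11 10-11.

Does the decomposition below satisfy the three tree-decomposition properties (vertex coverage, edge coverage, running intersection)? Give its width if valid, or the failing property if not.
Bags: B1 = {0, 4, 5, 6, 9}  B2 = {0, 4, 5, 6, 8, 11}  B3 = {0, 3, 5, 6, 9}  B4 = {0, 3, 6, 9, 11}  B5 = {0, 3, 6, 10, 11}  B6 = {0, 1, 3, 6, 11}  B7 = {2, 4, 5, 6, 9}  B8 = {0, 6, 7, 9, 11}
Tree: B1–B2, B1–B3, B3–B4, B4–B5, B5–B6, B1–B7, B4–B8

A tree decomposition must satisfy three properties: every vertex lies in some bag; for every edge, both endpoints lie together in some bag; and for every vertex, the bags containing it form a connected subtree. Here bags containing vertex 11 are not connected in the tree, so the decomposition is invalid.

No — bags containing vertex 11 are not connected in the tree.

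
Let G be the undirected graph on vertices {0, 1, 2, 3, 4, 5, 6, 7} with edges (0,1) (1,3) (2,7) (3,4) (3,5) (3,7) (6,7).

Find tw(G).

1

A width-1 tree decomposition is:
Bags: B1 = {3, 7}  B2 = {3, 5}  B3 = {2, 7}  B4 = {1, 3}  B5 = {3, 4}  B6 = {6, 7}  B7 = {0, 1}
Tree: B1–B2, B1–B3, B1–B4, B1–B5, B3–B6, B4–B7
Each bag holds 2 vertices, so the decomposition has width 1, which upper-bounds the treewidth. Any graph with an edge has treewidth ≥ 1, and G has the edge 7–3. The upper and lower bounds meet at 1, so that is the treewidth.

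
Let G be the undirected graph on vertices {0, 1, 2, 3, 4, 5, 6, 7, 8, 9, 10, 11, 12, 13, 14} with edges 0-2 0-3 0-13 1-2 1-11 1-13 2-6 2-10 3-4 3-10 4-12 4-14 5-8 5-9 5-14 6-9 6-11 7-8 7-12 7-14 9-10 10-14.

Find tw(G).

3

A width-3 tree decomposition is:
Bags: B1 = {0, 1, 11, 13}  B2 = {0, 1, 2, 11}  B3 = {0, 2, 6, 11}  B4 = {0, 2, 3, 6}  B5 = {2, 3, 6, 10}  B6 = {3, 6, 9, 10}  B7 = {3, 4, 9, 10}  B8 = {4, 9, 10, 14}  B9 = {4, 5, 9, 14}  B10 = {4, 5, 12, 14}  B11 = {5, 7, 12, 14}  B12 = {5, 7, 8, 12}
Tree: B1–B2, B2–B3, B3–B4, B4–B5, B5–B6, B6–B7, B7–B8, B8–B9, B9–B10, B10–B11, B11–B12
Each bag holds 4 vertices, so the decomposition has width 3, which upper-bounds the treewidth. For the lower bound: the 4 vertex sets {1,11,13}, {0}, {2}, {3,6,9,10} are disjoint, each induces a connected subgraph, and every pair is joined by at least one edge of G. Contracting each set to a single vertex therefore yields K_{4} as a minor, and since treewidth is minor-monotone, tw(G) ≥ tw(K_{4}) = 3. The upper and lower bounds meet at 3, so that is the treewidth.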